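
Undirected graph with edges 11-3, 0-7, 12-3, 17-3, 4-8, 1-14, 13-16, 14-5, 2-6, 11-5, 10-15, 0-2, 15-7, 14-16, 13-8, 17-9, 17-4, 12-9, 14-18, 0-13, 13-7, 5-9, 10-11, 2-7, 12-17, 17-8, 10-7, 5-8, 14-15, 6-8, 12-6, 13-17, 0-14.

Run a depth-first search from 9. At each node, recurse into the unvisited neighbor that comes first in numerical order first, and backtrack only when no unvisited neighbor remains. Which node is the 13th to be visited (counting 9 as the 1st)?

Visit 9
9 → 5
5 → 8
8 → 4
4 → 17
17 → 3
3 → 11
11 → 10
10 → 7
7 → 0
0 → 2
2 → 6
6 → 12
0 → 13
13 → 16
16 → 14
14 → 1
14 → 15
14 → 18

Visit order: 9, 5, 8, 4, 17, 3, 11, 10, 7, 0, 2, 6, 12, 13, 16, 14, 1, 15, 18

12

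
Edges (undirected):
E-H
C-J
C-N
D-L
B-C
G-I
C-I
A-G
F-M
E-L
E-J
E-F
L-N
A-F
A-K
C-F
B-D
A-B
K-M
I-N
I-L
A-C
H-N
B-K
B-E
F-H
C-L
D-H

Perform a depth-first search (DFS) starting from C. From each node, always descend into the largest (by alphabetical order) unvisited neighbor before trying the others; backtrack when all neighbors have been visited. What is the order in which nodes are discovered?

Visit C
C → N
N → L
L → I
I → G
G → A
A → K
K → M
M → F
F → H
H → E
E → J
E → B
B → D

C -> N -> L -> I -> G -> A -> K -> M -> F -> H -> E -> J -> B -> D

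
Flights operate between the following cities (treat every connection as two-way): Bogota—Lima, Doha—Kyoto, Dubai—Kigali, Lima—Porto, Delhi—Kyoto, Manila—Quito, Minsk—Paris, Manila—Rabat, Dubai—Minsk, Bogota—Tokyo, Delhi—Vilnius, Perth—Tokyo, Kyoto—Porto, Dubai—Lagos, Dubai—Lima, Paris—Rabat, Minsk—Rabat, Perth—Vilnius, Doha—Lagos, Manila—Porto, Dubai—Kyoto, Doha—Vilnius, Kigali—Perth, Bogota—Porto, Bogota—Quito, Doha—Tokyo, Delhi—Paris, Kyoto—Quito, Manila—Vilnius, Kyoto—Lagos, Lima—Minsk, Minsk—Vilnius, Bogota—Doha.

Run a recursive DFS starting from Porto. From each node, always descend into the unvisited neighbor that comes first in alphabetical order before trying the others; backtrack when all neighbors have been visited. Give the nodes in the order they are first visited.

Porto -> Bogota -> Doha -> Kyoto -> Delhi -> Paris -> Minsk -> Dubai -> Kigali -> Perth -> Tokyo -> Vilnius -> Manila -> Quito -> Rabat -> Lagos -> Lima

Visit Porto
Porto → Bogota
Bogota → Doha
Doha → Kyoto
Kyoto → Delhi
Delhi → Paris
Paris → Minsk
Minsk → Dubai
Dubai → Kigali
Kigali → Perth
Perth → Tokyo
Perth → Vilnius
Vilnius → Manila
Manila → Quito
Manila → Rabat
Dubai → Lagos
Dubai → Lima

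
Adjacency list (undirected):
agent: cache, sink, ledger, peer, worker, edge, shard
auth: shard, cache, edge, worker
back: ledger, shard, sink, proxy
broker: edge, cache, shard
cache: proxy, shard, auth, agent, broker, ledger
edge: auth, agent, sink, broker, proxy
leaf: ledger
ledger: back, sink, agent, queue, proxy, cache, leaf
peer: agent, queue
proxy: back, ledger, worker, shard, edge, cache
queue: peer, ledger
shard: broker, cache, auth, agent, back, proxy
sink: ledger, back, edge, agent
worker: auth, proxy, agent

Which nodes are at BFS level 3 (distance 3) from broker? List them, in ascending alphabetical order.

Level 0: broker
Level 1: cache, edge, shard
Level 2: agent, auth, back, ledger, proxy, sink
Level 3: leaf, peer, queue, worker

leaf, peer, queue, worker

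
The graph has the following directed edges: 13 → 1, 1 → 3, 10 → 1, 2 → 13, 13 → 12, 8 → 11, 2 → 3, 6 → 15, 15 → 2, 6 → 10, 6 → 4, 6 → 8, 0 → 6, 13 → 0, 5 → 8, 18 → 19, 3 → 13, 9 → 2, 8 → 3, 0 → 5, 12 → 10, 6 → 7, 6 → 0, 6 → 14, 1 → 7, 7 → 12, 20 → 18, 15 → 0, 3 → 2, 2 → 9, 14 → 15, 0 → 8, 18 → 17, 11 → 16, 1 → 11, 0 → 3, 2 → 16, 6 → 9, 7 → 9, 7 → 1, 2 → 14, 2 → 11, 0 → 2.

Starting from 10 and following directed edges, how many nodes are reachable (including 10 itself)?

BFS from 10 visits: 10, 1, 11, 7, 3, 16, 12, 9, 13, 2, 0, 14, 8, 6, 5, 15, 4
Reachable nodes: 17 of 21 total.

17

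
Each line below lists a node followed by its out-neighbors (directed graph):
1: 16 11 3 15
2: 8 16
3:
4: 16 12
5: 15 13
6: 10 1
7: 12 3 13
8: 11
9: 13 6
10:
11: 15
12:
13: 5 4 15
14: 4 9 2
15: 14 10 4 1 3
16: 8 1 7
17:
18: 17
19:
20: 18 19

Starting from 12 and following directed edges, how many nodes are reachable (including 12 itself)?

1

BFS from 12 visits: 12
Reachable nodes: 1 of 20 total.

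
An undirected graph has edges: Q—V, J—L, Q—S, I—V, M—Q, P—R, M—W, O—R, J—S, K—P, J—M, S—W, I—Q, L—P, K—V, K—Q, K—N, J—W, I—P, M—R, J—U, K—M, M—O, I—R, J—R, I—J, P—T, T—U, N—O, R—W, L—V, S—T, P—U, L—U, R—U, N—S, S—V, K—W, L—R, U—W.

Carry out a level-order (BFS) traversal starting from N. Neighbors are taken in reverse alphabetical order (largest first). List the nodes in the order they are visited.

Visit N; enqueue S, O, K → queue [S, O, K]
Visit S; enqueue W, V, T, Q, J → queue [O, K, W, V, T, Q, J]
Visit O; enqueue R, M → queue [K, W, V, T, Q, J, R, M]
Visit K; enqueue P → queue [W, V, T, Q, J, R, M, P]
Visit W; enqueue U → queue [V, T, Q, J, R, M, P, U]
Visit V; enqueue L, I → queue [T, Q, J, R, M, P, U, L, I]
Visit T → queue [Q, J, R, M, P, U, L, I]
Visit Q → queue [J, R, M, P, U, L, I]
Visit J → queue [R, M, P, U, L, I]
Visit R → queue [M, P, U, L, I]
Visit M → queue [P, U, L, I]
Visit P → queue [U, L, I]
Visit U → queue [L, I]
Visit L → queue [I]
Visit I → queue []

N -> S -> O -> K -> W -> V -> T -> Q -> J -> R -> M -> P -> U -> L -> I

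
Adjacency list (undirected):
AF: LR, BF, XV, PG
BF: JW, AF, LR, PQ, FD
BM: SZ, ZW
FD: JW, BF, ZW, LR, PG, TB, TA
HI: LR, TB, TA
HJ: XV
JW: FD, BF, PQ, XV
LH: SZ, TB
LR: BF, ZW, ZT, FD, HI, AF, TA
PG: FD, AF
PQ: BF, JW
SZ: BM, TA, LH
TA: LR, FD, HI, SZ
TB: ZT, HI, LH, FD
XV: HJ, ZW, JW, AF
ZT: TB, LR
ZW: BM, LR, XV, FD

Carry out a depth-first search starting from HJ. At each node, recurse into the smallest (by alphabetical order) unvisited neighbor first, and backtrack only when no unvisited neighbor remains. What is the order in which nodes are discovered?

HJ → XV → AF → BF → FD → JW → PQ → LR → HI → TA → SZ → BM → ZW → LH → TB → ZT → PG

Visit HJ
HJ → XV
XV → AF
AF → BF
BF → FD
FD → JW
JW → PQ
FD → LR
LR → HI
HI → TA
TA → SZ
SZ → BM
BM → ZW
SZ → LH
LH → TB
TB → ZT
FD → PG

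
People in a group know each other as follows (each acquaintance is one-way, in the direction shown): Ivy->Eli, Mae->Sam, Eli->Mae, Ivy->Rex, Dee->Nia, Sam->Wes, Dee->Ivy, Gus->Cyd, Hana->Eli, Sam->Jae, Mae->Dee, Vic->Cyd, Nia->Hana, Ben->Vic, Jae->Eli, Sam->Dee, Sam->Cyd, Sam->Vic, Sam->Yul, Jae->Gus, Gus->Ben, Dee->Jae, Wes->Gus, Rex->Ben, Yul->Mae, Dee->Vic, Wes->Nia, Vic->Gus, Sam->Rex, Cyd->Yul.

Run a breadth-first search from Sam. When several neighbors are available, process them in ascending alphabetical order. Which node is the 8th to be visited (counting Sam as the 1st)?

Yul

Visit Sam; enqueue Cyd, Dee, Jae, Rex, Vic, Wes, Yul → queue [Cyd, Dee, Jae, Rex, Vic, Wes, Yul]
Visit Cyd → queue [Dee, Jae, Rex, Vic, Wes, Yul]
Visit Dee; enqueue Ivy, Nia → queue [Jae, Rex, Vic, Wes, Yul, Ivy, Nia]
Visit Jae; enqueue Eli, Gus → queue [Rex, Vic, Wes, Yul, Ivy, Nia, Eli, Gus]
Visit Rex; enqueue Ben → queue [Vic, Wes, Yul, Ivy, Nia, Eli, Gus, Ben]
Visit Vic → queue [Wes, Yul, Ivy, Nia, Eli, Gus, Ben]
Visit Wes → queue [Yul, Ivy, Nia, Eli, Gus, Ben]
Visit Yul; enqueue Mae → queue [Ivy, Nia, Eli, Gus, Ben, Mae]
Visit Ivy → queue [Nia, Eli, Gus, Ben, Mae]
Visit Nia; enqueue Hana → queue [Eli, Gus, Ben, Mae, Hana]
Visit Eli → queue [Gus, Ben, Mae, Hana]
Visit Gus → queue [Ben, Mae, Hana]
Visit Ben → queue [Mae, Hana]
Visit Mae → queue [Hana]
Visit Hana → queue []

Visit order: Sam, Cyd, Dee, Jae, Rex, Vic, Wes, Yul, Ivy, Nia, Eli, Gus, Ben, Mae, Hana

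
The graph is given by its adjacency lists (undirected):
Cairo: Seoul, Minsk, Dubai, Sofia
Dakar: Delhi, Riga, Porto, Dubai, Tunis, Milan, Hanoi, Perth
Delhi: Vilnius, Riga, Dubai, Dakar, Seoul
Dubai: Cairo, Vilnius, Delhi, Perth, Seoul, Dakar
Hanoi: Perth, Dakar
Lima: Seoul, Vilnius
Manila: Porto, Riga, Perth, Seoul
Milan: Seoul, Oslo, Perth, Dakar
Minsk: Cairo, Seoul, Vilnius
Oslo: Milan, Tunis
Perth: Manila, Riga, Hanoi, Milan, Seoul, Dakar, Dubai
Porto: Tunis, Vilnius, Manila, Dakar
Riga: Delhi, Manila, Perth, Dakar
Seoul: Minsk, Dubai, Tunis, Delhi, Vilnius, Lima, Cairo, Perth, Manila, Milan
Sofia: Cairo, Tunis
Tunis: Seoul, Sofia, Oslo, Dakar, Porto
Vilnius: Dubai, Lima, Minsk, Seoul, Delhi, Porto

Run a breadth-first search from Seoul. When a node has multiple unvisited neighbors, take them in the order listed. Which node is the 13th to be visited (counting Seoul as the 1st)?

Sofia

Visit Seoul; enqueue Minsk, Dubai, Tunis, Delhi, Vilnius, Lima, Cairo, Perth, Manila, Milan → queue [Minsk, Dubai, Tunis, Delhi, Vilnius, Lima, Cairo, Perth, Manila, Milan]
Visit Minsk → queue [Dubai, Tunis, Delhi, Vilnius, Lima, Cairo, Perth, Manila, Milan]
Visit Dubai; enqueue Dakar → queue [Tunis, Delhi, Vilnius, Lima, Cairo, Perth, Manila, Milan, Dakar]
Visit Tunis; enqueue Sofia, Oslo, Porto → queue [Delhi, Vilnius, Lima, Cairo, Perth, Manila, Milan, Dakar, Sofia, Oslo, Porto]
Visit Delhi; enqueue Riga → queue [Vilnius, Lima, Cairo, Perth, Manila, Milan, Dakar, Sofia, Oslo, Porto, Riga]
Visit Vilnius → queue [Lima, Cairo, Perth, Manila, Milan, Dakar, Sofia, Oslo, Porto, Riga]
Visit Lima → queue [Cairo, Perth, Manila, Milan, Dakar, Sofia, Oslo, Porto, Riga]
Visit Cairo → queue [Perth, Manila, Milan, Dakar, Sofia, Oslo, Porto, Riga]
Visit Perth; enqueue Hanoi → queue [Manila, Milan, Dakar, Sofia, Oslo, Porto, Riga, Hanoi]
Visit Manila → queue [Milan, Dakar, Sofia, Oslo, Porto, Riga, Hanoi]
Visit Milan → queue [Dakar, Sofia, Oslo, Porto, Riga, Hanoi]
Visit Dakar → queue [Sofia, Oslo, Porto, Riga, Hanoi]
Visit Sofia → queue [Oslo, Porto, Riga, Hanoi]
Visit Oslo → queue [Porto, Riga, Hanoi]
Visit Porto → queue [Riga, Hanoi]
Visit Riga → queue [Hanoi]
Visit Hanoi → queue []

Visit order: Seoul, Minsk, Dubai, Tunis, Delhi, Vilnius, Lima, Cairo, Perth, Manila, Milan, Dakar, Sofia, Oslo, Porto, Riga, Hanoi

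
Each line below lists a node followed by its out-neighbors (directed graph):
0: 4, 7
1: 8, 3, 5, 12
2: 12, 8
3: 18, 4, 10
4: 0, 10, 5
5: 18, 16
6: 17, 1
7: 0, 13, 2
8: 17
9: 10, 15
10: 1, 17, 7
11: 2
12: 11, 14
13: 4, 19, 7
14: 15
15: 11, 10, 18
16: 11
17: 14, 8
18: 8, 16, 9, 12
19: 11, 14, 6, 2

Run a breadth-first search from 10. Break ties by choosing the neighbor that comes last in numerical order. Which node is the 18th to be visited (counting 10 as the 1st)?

16

Visit 10; enqueue 17, 7, 1 → queue [17, 7, 1]
Visit 17; enqueue 14, 8 → queue [7, 1, 14, 8]
Visit 7; enqueue 13, 2, 0 → queue [1, 14, 8, 13, 2, 0]
Visit 1; enqueue 12, 5, 3 → queue [14, 8, 13, 2, 0, 12, 5, 3]
Visit 14; enqueue 15 → queue [8, 13, 2, 0, 12, 5, 3, 15]
Visit 8 → queue [13, 2, 0, 12, 5, 3, 15]
Visit 13; enqueue 19, 4 → queue [2, 0, 12, 5, 3, 15, 19, 4]
Visit 2 → queue [0, 12, 5, 3, 15, 19, 4]
Visit 0 → queue [12, 5, 3, 15, 19, 4]
Visit 12; enqueue 11 → queue [5, 3, 15, 19, 4, 11]
Visit 5; enqueue 18, 16 → queue [3, 15, 19, 4, 11, 18, 16]
Visit 3 → queue [15, 19, 4, 11, 18, 16]
Visit 15 → queue [19, 4, 11, 18, 16]
Visit 19; enqueue 6 → queue [4, 11, 18, 16, 6]
Visit 4 → queue [11, 18, 16, 6]
Visit 11 → queue [18, 16, 6]
Visit 18; enqueue 9 → queue [16, 6, 9]
Visit 16 → queue [6, 9]
Visit 6 → queue [9]
Visit 9 → queue []

Visit order: 10, 17, 7, 1, 14, 8, 13, 2, 0, 12, 5, 3, 15, 19, 4, 11, 18, 16, 6, 9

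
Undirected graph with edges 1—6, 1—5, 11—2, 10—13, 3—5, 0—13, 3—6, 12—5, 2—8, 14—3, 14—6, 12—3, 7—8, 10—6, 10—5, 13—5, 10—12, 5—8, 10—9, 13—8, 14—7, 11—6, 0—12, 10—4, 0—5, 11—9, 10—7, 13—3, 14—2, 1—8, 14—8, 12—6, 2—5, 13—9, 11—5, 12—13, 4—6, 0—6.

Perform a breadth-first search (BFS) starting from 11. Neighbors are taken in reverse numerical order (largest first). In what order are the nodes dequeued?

11, 9, 6, 5, 2, 13, 10, 14, 12, 4, 3, 1, 0, 8, 7

Visit 11; enqueue 9, 6, 5, 2 → queue [9, 6, 5, 2]
Visit 9; enqueue 13, 10 → queue [6, 5, 2, 13, 10]
Visit 6; enqueue 14, 12, 4, 3, 1, 0 → queue [5, 2, 13, 10, 14, 12, 4, 3, 1, 0]
Visit 5; enqueue 8 → queue [2, 13, 10, 14, 12, 4, 3, 1, 0, 8]
Visit 2 → queue [13, 10, 14, 12, 4, 3, 1, 0, 8]
Visit 13 → queue [10, 14, 12, 4, 3, 1, 0, 8]
Visit 10; enqueue 7 → queue [14, 12, 4, 3, 1, 0, 8, 7]
Visit 14 → queue [12, 4, 3, 1, 0, 8, 7]
Visit 12 → queue [4, 3, 1, 0, 8, 7]
Visit 4 → queue [3, 1, 0, 8, 7]
Visit 3 → queue [1, 0, 8, 7]
Visit 1 → queue [0, 8, 7]
Visit 0 → queue [8, 7]
Visit 8 → queue [7]
Visit 7 → queue []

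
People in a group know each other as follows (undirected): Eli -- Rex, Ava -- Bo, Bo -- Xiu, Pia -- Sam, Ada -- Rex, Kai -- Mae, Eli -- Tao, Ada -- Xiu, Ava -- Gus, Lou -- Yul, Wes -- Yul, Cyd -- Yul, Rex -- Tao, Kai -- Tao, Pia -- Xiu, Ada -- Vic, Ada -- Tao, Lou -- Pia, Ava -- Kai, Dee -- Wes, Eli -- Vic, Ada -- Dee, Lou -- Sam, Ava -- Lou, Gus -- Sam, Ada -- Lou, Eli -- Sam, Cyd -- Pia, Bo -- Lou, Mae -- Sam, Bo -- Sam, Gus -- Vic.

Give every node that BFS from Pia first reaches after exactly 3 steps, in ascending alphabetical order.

Level 0: Pia
Level 1: Cyd, Lou, Sam, Xiu
Level 2: Ada, Ava, Bo, Eli, Gus, Mae, Yul
Level 3: Dee, Kai, Rex, Tao, Vic, Wes

Dee, Kai, Rex, Tao, Vic, Wes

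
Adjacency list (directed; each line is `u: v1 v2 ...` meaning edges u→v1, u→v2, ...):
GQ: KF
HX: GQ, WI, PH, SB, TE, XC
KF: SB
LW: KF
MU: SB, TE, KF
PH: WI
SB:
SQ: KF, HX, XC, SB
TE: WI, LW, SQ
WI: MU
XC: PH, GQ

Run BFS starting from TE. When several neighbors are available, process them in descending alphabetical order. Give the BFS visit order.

Visit TE; enqueue WI, SQ, LW → queue [WI, SQ, LW]
Visit WI; enqueue MU → queue [SQ, LW, MU]
Visit SQ; enqueue XC, SB, KF, HX → queue [LW, MU, XC, SB, KF, HX]
Visit LW → queue [MU, XC, SB, KF, HX]
Visit MU → queue [XC, SB, KF, HX]
Visit XC; enqueue PH, GQ → queue [SB, KF, HX, PH, GQ]
Visit SB → queue [KF, HX, PH, GQ]
Visit KF → queue [HX, PH, GQ]
Visit HX → queue [PH, GQ]
Visit PH → queue [GQ]
Visit GQ → queue []

TE, WI, SQ, LW, MU, XC, SB, KF, HX, PH, GQ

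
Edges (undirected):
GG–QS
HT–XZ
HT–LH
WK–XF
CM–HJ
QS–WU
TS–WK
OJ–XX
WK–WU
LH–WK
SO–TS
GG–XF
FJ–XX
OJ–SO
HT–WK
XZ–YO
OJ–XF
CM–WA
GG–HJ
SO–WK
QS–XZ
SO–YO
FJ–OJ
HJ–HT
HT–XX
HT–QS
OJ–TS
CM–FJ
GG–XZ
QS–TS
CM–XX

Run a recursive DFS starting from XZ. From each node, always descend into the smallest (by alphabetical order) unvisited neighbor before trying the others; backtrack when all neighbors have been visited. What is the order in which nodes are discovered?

Visit XZ
XZ → GG
GG → HJ
HJ → CM
CM → FJ
FJ → OJ
OJ → SO
SO → TS
TS → QS
QS → HT
HT → LH
LH → WK
WK → WU
WK → XF
HT → XX
SO → YO
CM → WA

XZ, GG, HJ, CM, FJ, OJ, SO, TS, QS, HT, LH, WK, WU, XF, XX, YO, WA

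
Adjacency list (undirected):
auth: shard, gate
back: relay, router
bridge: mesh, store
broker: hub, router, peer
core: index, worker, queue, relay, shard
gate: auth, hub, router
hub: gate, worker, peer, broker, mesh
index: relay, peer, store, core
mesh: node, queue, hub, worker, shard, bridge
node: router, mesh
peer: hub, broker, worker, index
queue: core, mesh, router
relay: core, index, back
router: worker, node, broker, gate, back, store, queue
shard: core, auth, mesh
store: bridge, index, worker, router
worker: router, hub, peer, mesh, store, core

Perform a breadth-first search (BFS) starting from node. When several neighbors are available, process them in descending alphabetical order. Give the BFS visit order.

node, router, mesh, worker, store, queue, gate, broker, back, shard, hub, bridge, peer, core, index, auth, relay

Visit node; enqueue router, mesh → queue [router, mesh]
Visit router; enqueue worker, store, queue, gate, broker, back → queue [mesh, worker, store, queue, gate, broker, back]
Visit mesh; enqueue shard, hub, bridge → queue [worker, store, queue, gate, broker, back, shard, hub, bridge]
Visit worker; enqueue peer, core → queue [store, queue, gate, broker, back, shard, hub, bridge, peer, core]
Visit store; enqueue index → queue [queue, gate, broker, back, shard, hub, bridge, peer, core, index]
Visit queue → queue [gate, broker, back, shard, hub, bridge, peer, core, index]
Visit gate; enqueue auth → queue [broker, back, shard, hub, bridge, peer, core, index, auth]
Visit broker → queue [back, shard, hub, bridge, peer, core, index, auth]
Visit back; enqueue relay → queue [shard, hub, bridge, peer, core, index, auth, relay]
Visit shard → queue [hub, bridge, peer, core, index, auth, relay]
Visit hub → queue [bridge, peer, core, index, auth, relay]
Visit bridge → queue [peer, core, index, auth, relay]
Visit peer → queue [core, index, auth, relay]
Visit core → queue [index, auth, relay]
Visit index → queue [auth, relay]
Visit auth → queue [relay]
Visit relay → queue []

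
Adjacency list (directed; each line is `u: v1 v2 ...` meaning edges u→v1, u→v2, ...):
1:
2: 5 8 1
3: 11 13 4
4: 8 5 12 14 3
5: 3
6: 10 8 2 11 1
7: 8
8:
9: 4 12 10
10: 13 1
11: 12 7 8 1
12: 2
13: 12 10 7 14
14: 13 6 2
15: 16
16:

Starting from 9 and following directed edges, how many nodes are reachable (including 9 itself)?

14

BFS from 9 visits: 9, 4, 10, 12, 3, 5, 8, 14, 1, 13, 2, 11, 6, 7
Reachable nodes: 14 of 16 total.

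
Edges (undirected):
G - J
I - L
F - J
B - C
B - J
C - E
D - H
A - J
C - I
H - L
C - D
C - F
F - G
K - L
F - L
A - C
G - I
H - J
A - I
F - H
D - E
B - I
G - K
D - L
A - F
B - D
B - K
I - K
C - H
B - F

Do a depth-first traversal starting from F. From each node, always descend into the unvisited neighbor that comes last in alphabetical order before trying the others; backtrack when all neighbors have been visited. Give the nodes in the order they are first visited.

F L K I G J H D E C B A

Visit F
F → L
L → K
K → I
I → G
G → J
J → H
H → D
D → E
E → C
C → B
C → A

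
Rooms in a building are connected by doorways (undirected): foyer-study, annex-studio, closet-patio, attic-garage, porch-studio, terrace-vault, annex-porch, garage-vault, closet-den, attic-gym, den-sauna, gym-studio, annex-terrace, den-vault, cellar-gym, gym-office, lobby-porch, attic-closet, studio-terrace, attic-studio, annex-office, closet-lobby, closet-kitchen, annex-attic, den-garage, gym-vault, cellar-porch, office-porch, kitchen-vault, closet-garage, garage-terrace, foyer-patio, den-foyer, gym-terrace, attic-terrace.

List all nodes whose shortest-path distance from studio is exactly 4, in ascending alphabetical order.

foyer, sauna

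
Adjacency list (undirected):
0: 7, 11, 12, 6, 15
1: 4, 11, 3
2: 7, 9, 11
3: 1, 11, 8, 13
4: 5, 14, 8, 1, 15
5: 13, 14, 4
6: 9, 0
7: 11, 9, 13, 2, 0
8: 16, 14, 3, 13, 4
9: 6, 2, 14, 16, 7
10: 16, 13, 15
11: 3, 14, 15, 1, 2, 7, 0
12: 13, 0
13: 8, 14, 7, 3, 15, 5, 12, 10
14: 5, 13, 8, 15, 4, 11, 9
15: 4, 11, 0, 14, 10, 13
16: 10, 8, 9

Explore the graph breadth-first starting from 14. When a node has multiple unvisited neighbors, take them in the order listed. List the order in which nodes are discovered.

Visit 14; enqueue 5, 13, 8, 15, 4, 11, 9 → queue [5, 13, 8, 15, 4, 11, 9]
Visit 5 → queue [13, 8, 15, 4, 11, 9]
Visit 13; enqueue 7, 3, 12, 10 → queue [8, 15, 4, 11, 9, 7, 3, 12, 10]
Visit 8; enqueue 16 → queue [15, 4, 11, 9, 7, 3, 12, 10, 16]
Visit 15; enqueue 0 → queue [4, 11, 9, 7, 3, 12, 10, 16, 0]
Visit 4; enqueue 1 → queue [11, 9, 7, 3, 12, 10, 16, 0, 1]
Visit 11; enqueue 2 → queue [9, 7, 3, 12, 10, 16, 0, 1, 2]
Visit 9; enqueue 6 → queue [7, 3, 12, 10, 16, 0, 1, 2, 6]
Visit 7 → queue [3, 12, 10, 16, 0, 1, 2, 6]
Visit 3 → queue [12, 10, 16, 0, 1, 2, 6]
Visit 12 → queue [10, 16, 0, 1, 2, 6]
Visit 10 → queue [16, 0, 1, 2, 6]
Visit 16 → queue [0, 1, 2, 6]
Visit 0 → queue [1, 2, 6]
Visit 1 → queue [2, 6]
Visit 2 → queue [6]
Visit 6 → queue []

14 → 5 → 13 → 8 → 15 → 4 → 11 → 9 → 7 → 3 → 12 → 10 → 16 → 0 → 1 → 2 → 6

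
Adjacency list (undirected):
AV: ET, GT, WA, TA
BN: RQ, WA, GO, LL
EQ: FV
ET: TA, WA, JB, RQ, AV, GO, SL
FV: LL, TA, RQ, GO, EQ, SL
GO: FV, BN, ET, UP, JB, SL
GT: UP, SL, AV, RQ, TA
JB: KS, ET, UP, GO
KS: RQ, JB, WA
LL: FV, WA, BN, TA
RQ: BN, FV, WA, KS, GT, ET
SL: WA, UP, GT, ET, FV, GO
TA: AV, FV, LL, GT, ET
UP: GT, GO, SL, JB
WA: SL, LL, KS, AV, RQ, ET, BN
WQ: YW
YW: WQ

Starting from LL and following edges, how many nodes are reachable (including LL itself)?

BFS from LL visits: LL, FV, WA, BN, TA, RQ, GO, EQ, SL, KS, AV, ET, GT, UP, JB
Reachable nodes: 15 of 17 total.

15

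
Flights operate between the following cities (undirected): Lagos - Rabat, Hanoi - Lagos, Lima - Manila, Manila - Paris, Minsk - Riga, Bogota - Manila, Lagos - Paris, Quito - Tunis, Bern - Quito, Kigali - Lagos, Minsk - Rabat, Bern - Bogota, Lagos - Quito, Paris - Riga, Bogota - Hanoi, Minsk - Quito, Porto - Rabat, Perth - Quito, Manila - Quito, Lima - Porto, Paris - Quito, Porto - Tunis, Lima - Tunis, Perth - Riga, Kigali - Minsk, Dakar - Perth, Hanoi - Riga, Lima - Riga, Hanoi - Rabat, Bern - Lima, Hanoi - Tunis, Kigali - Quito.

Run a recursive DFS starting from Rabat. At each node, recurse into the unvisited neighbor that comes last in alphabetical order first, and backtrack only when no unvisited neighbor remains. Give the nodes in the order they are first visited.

Visit Rabat
Rabat → Porto
Porto → Tunis
Tunis → Quito
Quito → Perth
Perth → Riga
Riga → Paris
Paris → Manila
Manila → Lima
Lima → Bern
Bern → Bogota
Bogota → Hanoi
Hanoi → Lagos
Lagos → Kigali
Kigali → Minsk
Perth → Dakar

Rabat, Porto, Tunis, Quito, Perth, Riga, Paris, Manila, Lima, Bern, Bogota, Hanoi, Lagos, Kigali, Minsk, Dakar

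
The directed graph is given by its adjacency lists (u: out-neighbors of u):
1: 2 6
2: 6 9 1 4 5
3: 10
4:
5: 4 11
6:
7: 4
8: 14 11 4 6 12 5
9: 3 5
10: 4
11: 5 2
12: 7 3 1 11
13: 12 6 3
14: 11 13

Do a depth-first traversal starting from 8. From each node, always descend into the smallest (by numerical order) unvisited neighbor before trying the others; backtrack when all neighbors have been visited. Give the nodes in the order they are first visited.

8 4 5 11 2 1 6 9 3 10 12 7 14 13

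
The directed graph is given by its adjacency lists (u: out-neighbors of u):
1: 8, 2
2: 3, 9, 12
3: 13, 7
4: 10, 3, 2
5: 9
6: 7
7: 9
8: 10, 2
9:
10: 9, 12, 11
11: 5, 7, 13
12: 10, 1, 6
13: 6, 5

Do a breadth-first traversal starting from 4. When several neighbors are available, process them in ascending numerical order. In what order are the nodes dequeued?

Visit 4; enqueue 2, 3, 10 → queue [2, 3, 10]
Visit 2; enqueue 9, 12 → queue [3, 10, 9, 12]
Visit 3; enqueue 7, 13 → queue [10, 9, 12, 7, 13]
Visit 10; enqueue 11 → queue [9, 12, 7, 13, 11]
Visit 9 → queue [12, 7, 13, 11]
Visit 12; enqueue 1, 6 → queue [7, 13, 11, 1, 6]
Visit 7 → queue [13, 11, 1, 6]
Visit 13; enqueue 5 → queue [11, 1, 6, 5]
Visit 11 → queue [1, 6, 5]
Visit 1; enqueue 8 → queue [6, 5, 8]
Visit 6 → queue [5, 8]
Visit 5 → queue [8]
Visit 8 → queue []

4 -> 2 -> 3 -> 10 -> 9 -> 12 -> 7 -> 13 -> 11 -> 1 -> 6 -> 5 -> 8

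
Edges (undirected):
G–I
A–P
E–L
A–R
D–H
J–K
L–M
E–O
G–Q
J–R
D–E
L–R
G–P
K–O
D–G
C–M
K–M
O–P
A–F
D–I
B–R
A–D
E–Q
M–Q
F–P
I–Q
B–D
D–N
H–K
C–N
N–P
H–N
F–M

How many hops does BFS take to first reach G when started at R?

Level 0: R
Level 1: A, B, J, L
Level 2: D, E, F, K, M, P
Level 3: C, G, H, I, N, O, Q
G first appears at level 3.

3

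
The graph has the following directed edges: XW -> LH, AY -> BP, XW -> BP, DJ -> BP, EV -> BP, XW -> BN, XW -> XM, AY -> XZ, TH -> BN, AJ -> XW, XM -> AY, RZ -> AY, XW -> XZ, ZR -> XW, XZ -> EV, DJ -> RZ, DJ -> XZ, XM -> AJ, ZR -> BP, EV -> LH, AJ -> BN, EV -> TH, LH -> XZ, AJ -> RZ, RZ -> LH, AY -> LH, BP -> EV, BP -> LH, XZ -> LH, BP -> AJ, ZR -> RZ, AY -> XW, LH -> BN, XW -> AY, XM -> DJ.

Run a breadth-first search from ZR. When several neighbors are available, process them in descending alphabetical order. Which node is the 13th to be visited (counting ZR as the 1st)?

TH

Visit ZR; enqueue XW, RZ, BP → queue [XW, RZ, BP]
Visit XW; enqueue XZ, XM, LH, BN, AY → queue [RZ, BP, XZ, XM, LH, BN, AY]
Visit RZ → queue [BP, XZ, XM, LH, BN, AY]
Visit BP; enqueue EV, AJ → queue [XZ, XM, LH, BN, AY, EV, AJ]
Visit XZ → queue [XM, LH, BN, AY, EV, AJ]
Visit XM; enqueue DJ → queue [LH, BN, AY, EV, AJ, DJ]
Visit LH → queue [BN, AY, EV, AJ, DJ]
Visit BN → queue [AY, EV, AJ, DJ]
Visit AY → queue [EV, AJ, DJ]
Visit EV; enqueue TH → queue [AJ, DJ, TH]
Visit AJ → queue [DJ, TH]
Visit DJ → queue [TH]
Visit TH → queue []

Visit order: ZR, XW, RZ, BP, XZ, XM, LH, BN, AY, EV, AJ, DJ, TH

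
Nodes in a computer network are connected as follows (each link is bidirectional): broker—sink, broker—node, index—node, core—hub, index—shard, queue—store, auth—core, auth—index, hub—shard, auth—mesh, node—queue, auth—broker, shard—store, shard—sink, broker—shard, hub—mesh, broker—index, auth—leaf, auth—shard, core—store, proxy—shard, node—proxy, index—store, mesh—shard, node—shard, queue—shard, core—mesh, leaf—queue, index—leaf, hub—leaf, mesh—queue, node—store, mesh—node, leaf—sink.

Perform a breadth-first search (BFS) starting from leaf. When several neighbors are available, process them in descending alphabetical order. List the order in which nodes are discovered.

leaf sink queue index hub auth shard broker store node mesh core proxy

Visit leaf; enqueue sink, queue, index, hub, auth → queue [sink, queue, index, hub, auth]
Visit sink; enqueue shard, broker → queue [queue, index, hub, auth, shard, broker]
Visit queue; enqueue store, node, mesh → queue [index, hub, auth, shard, broker, store, node, mesh]
Visit index → queue [hub, auth, shard, broker, store, node, mesh]
Visit hub; enqueue core → queue [auth, shard, broker, store, node, mesh, core]
Visit auth → queue [shard, broker, store, node, mesh, core]
Visit shard; enqueue proxy → queue [broker, store, node, mesh, core, proxy]
Visit broker → queue [store, node, mesh, core, proxy]
Visit store → queue [node, mesh, core, proxy]
Visit node → queue [mesh, core, proxy]
Visit mesh → queue [core, proxy]
Visit core → queue [proxy]
Visit proxy → queue []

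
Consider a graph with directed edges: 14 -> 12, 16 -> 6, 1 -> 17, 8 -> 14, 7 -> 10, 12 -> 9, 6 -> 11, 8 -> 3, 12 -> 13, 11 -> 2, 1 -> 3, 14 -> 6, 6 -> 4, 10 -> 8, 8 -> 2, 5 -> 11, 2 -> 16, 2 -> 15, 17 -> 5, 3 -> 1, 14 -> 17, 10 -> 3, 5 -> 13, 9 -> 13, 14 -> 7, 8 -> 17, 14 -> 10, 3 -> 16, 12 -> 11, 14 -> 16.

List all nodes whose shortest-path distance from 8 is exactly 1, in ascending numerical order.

2, 3, 14, 17

Level 0: 8
Level 1: 2, 3, 14, 17
Level 2: 1, 5, 6, 7, 10, 12, 15, 16
Level 3: 4, 9, 11, 13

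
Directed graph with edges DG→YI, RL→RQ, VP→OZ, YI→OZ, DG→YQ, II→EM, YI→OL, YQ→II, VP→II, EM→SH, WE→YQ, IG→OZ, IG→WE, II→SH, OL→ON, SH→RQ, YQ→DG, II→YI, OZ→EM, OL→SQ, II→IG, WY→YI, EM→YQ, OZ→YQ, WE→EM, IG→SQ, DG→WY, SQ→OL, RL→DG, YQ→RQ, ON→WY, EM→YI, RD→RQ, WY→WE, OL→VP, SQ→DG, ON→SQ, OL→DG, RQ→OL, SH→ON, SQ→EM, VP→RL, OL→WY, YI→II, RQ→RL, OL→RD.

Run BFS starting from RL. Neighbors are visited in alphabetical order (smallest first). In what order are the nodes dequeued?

Visit RL; enqueue DG, RQ → queue [DG, RQ]
Visit DG; enqueue WY, YI, YQ → queue [RQ, WY, YI, YQ]
Visit RQ; enqueue OL → queue [WY, YI, YQ, OL]
Visit WY; enqueue WE → queue [YI, YQ, OL, WE]
Visit YI; enqueue II, OZ → queue [YQ, OL, WE, II, OZ]
Visit YQ → queue [OL, WE, II, OZ]
Visit OL; enqueue ON, RD, SQ, VP → queue [WE, II, OZ, ON, RD, SQ, VP]
Visit WE; enqueue EM → queue [II, OZ, ON, RD, SQ, VP, EM]
Visit II; enqueue IG, SH → queue [OZ, ON, RD, SQ, VP, EM, IG, SH]
Visit OZ → queue [ON, RD, SQ, VP, EM, IG, SH]
Visit ON → queue [RD, SQ, VP, EM, IG, SH]
Visit RD → queue [SQ, VP, EM, IG, SH]
Visit SQ → queue [VP, EM, IG, SH]
Visit VP → queue [EM, IG, SH]
Visit EM → queue [IG, SH]
Visit IG → queue [SH]
Visit SH → queue []

RL DG RQ WY YI YQ OL WE II OZ ON RD SQ VP EM IG SH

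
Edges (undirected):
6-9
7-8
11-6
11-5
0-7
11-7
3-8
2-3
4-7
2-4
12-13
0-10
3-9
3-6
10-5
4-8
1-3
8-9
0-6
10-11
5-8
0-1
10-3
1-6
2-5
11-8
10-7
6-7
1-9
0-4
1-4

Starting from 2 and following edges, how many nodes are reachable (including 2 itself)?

BFS from 2 visits: 2, 5, 4, 3, 11, 10, 8, 7, 1, 0, 9, 6
Reachable nodes: 12 of 14 total.

12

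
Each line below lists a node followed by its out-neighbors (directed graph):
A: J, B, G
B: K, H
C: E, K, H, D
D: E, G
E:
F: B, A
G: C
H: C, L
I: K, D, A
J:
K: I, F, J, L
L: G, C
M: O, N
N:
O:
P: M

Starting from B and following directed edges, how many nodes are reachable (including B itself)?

BFS from B visits: B, K, H, I, F, J, L, C, D, A, G, E
Reachable nodes: 12 of 16 total.

12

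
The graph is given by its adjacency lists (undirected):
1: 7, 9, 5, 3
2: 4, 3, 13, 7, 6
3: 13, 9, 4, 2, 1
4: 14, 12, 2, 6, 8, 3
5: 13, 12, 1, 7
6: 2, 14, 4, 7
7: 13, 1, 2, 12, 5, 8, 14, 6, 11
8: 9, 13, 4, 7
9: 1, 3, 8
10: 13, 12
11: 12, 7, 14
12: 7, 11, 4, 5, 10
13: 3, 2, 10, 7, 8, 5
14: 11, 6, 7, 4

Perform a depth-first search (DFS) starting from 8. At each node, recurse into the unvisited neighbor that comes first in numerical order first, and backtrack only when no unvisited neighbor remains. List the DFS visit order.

Visit 8
8 → 4
4 → 2
2 → 3
3 → 1
1 → 5
5 → 7
7 → 6
6 → 14
14 → 11
11 → 12
12 → 10
10 → 13
1 → 9

8, 4, 2, 3, 1, 5, 7, 6, 14, 11, 12, 10, 13, 9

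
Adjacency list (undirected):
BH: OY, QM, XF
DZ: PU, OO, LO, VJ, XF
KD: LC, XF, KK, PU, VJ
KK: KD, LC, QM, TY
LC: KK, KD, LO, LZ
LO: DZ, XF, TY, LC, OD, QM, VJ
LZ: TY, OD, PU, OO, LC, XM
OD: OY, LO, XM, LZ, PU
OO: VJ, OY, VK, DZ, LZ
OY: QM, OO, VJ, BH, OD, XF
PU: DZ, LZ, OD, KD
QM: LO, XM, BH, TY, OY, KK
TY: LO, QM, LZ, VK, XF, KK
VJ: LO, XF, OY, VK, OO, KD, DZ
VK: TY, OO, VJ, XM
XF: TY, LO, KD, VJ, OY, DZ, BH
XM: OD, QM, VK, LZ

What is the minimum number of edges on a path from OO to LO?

2

Level 0: OO
Level 1: DZ, LZ, OY, VJ, VK
Level 2: BH, KD, LC, LO, OD, PU, QM, TY, XF, XM
Level 3: KK
LO first appears at level 2.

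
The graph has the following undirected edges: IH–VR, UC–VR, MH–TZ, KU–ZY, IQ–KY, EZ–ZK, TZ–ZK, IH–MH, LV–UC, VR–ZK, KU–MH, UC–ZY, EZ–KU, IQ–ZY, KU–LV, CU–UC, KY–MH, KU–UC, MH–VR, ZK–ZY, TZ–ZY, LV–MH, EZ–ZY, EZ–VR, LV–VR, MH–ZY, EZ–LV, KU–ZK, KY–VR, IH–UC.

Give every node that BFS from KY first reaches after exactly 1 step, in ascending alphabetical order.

IQ, MH, VR

Level 0: KY
Level 1: IQ, MH, VR
Level 2: EZ, IH, KU, LV, TZ, UC, ZK, ZY
Level 3: CU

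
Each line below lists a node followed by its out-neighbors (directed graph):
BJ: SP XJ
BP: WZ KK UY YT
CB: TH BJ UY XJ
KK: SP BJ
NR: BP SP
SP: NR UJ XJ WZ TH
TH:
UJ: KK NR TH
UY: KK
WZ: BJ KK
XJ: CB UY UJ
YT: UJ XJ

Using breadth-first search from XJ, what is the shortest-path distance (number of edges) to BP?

Level 0: XJ
Level 1: CB, UJ, UY
Level 2: BJ, KK, NR, TH
Level 3: BP, SP
Level 4: WZ, YT
BP first appears at level 3.

3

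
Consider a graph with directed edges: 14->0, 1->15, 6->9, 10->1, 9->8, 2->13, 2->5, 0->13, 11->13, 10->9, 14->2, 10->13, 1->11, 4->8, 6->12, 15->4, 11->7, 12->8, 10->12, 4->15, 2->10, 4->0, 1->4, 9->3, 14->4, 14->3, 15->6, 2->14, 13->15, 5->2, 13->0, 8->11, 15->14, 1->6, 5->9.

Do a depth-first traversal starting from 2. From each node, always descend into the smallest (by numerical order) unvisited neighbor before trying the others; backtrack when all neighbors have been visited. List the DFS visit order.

2, 5, 9, 3, 8, 11, 7, 13, 0, 15, 4, 6, 12, 14, 10, 1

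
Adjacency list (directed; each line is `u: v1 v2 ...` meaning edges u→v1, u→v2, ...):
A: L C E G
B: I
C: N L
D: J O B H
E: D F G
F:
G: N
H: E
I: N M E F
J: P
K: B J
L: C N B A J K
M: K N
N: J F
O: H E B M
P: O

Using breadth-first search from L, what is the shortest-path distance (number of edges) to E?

2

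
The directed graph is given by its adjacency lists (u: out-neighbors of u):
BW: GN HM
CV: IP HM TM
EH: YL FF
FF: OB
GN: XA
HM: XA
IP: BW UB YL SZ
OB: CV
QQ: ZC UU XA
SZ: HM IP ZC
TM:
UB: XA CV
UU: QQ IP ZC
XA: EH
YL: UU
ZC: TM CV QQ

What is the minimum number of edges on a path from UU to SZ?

Level 0: UU
Level 1: IP, QQ, ZC
Level 2: BW, CV, SZ, TM, UB, XA, YL
Level 3: EH, GN, HM
Level 4: FF
Level 5: OB
SZ first appears at level 2.

2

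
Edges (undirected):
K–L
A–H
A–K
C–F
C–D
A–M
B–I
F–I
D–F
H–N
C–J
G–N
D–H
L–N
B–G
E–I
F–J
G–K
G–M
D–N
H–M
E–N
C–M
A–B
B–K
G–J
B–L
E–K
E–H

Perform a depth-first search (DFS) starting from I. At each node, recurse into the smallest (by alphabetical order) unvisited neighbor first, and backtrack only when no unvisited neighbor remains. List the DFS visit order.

I B A H D C F J G K E N L M

Visit I
I → B
B → A
A → H
H → D
D → C
C → F
F → J
J → G
G → K
K → E
E → N
N → L
G → M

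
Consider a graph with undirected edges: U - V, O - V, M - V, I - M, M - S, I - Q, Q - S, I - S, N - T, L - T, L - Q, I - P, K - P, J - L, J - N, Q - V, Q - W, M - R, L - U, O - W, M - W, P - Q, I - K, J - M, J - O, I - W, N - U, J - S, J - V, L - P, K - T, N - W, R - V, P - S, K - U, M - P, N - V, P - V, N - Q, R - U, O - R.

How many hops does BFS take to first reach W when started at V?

Level 0: V
Level 1: J, M, N, O, P, Q, R, U
Level 2: I, K, L, S, T, W
W first appears at level 2.

2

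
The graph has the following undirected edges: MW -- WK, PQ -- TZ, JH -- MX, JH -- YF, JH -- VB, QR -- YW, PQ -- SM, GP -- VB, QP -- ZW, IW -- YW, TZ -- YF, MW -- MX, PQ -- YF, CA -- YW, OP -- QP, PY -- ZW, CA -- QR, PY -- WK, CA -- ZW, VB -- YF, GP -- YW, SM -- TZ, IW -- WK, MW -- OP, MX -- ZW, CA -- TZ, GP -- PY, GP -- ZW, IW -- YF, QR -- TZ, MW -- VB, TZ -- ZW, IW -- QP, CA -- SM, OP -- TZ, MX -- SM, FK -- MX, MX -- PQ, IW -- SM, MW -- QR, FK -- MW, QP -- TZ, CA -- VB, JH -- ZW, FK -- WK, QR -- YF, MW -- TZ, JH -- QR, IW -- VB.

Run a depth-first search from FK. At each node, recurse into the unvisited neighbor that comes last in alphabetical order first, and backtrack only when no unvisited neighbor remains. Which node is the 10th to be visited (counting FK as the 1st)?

Visit FK
FK → WK
WK → PY
PY → ZW
ZW → TZ
TZ → YF
YF → VB
VB → MW
MW → QR
QR → YW
YW → IW
IW → SM
SM → PQ
PQ → MX
MX → JH
SM → CA
IW → QP
QP → OP
YW → GP

Visit order: FK, WK, PY, ZW, TZ, YF, VB, MW, QR, YW, IW, SM, PQ, MX, JH, CA, QP, OP, GP

YW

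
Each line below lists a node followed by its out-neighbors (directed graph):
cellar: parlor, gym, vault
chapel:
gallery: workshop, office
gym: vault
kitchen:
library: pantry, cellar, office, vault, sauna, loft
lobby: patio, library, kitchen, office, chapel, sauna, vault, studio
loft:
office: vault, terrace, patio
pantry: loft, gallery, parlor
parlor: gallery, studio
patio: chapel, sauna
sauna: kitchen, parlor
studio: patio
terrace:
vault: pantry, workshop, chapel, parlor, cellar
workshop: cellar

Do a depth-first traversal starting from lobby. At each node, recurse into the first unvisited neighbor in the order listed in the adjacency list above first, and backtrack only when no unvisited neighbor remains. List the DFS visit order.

lobby, patio, chapel, sauna, kitchen, parlor, gallery, workshop, cellar, gym, vault, pantry, loft, office, terrace, studio, library

Visit lobby
lobby → patio
patio → chapel
patio → sauna
sauna → kitchen
sauna → parlor
parlor → gallery
gallery → workshop
workshop → cellar
cellar → gym
gym → vault
vault → pantry
pantry → loft
gallery → office
office → terrace
parlor → studio
lobby → library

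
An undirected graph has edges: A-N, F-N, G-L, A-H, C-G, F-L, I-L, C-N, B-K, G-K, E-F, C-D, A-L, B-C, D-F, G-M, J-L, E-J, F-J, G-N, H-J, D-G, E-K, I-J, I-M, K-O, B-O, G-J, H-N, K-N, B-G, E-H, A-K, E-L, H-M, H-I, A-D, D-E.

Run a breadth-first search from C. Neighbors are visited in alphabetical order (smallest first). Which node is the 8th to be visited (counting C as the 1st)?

A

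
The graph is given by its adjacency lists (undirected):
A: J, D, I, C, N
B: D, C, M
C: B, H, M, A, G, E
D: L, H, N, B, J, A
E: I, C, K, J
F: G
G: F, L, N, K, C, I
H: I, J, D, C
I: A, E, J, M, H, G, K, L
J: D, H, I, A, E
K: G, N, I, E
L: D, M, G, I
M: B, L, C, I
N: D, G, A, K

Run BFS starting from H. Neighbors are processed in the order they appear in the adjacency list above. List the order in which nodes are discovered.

H → I → J → D → C → A → E → M → G → K → L → N → B → F

Visit H; enqueue I, J, D, C → queue [I, J, D, C]
Visit I; enqueue A, E, M, G, K, L → queue [J, D, C, A, E, M, G, K, L]
Visit J → queue [D, C, A, E, M, G, K, L]
Visit D; enqueue N, B → queue [C, A, E, M, G, K, L, N, B]
Visit C → queue [A, E, M, G, K, L, N, B]
Visit A → queue [E, M, G, K, L, N, B]
Visit E → queue [M, G, K, L, N, B]
Visit M → queue [G, K, L, N, B]
Visit G; enqueue F → queue [K, L, N, B, F]
Visit K → queue [L, N, B, F]
Visit L → queue [N, B, F]
Visit N → queue [B, F]
Visit B → queue [F]
Visit F → queue []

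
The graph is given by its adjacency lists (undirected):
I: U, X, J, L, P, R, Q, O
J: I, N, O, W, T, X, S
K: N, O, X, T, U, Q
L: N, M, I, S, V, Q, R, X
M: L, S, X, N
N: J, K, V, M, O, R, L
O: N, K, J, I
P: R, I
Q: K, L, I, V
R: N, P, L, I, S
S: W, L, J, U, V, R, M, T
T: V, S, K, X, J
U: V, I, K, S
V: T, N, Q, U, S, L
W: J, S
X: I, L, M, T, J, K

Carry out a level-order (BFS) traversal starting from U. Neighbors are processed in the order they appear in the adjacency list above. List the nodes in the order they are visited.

U V I K S T N Q L X J P R O W M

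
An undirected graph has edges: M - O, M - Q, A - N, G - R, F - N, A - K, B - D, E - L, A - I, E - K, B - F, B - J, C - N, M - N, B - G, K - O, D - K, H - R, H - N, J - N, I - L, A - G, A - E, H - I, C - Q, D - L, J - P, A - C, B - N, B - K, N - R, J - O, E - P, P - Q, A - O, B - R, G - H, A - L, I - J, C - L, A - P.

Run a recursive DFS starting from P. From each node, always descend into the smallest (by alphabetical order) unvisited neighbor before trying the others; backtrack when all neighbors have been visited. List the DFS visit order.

Visit P
P → A
A → C
C → L
L → D
D → B
B → F
F → N
N → H
H → G
G → R
H → I
I → J
J → O
O → K
K → E
O → M
M → Q

P → A → C → L → D → B → F → N → H → G → R → I → J → O → K → E → M → Q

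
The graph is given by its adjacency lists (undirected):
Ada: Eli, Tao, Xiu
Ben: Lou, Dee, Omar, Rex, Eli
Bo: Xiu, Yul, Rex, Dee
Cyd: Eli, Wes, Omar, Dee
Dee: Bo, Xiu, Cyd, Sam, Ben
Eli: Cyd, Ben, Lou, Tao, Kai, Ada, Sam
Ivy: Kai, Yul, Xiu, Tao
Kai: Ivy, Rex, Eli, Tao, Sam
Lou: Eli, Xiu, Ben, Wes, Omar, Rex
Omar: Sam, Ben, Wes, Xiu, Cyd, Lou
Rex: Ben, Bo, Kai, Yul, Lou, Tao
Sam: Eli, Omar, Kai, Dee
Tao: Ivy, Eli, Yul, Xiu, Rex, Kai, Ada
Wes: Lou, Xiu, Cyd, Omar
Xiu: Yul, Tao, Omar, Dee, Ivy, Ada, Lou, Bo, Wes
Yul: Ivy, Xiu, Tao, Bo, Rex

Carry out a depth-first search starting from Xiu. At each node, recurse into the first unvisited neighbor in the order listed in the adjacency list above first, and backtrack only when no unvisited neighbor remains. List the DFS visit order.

Visit Xiu
Xiu → Yul
Yul → Ivy
Ivy → Kai
Kai → Rex
Rex → Ben
Ben → Lou
Lou → Eli
Eli → Cyd
Cyd → Wes
Wes → Omar
Omar → Sam
Sam → Dee
Dee → Bo
Eli → Tao
Tao → Ada

Xiu -> Yul -> Ivy -> Kai -> Rex -> Ben -> Lou -> Eli -> Cyd -> Wes -> Omar -> Sam -> Dee -> Bo -> Tao -> Ada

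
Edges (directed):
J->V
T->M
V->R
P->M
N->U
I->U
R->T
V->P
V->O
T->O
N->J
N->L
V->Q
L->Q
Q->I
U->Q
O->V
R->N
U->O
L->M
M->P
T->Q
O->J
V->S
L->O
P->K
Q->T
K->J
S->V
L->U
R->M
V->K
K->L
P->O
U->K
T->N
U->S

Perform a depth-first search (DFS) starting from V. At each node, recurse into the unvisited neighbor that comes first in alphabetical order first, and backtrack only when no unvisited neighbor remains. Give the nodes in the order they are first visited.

Visit V
V → K
K → J
K → L
L → M
M → P
P → O
L → Q
Q → I
I → U
U → S
Q → T
T → N
V → R

V → K → J → L → M → P → O → Q → I → U → S → T → N → R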